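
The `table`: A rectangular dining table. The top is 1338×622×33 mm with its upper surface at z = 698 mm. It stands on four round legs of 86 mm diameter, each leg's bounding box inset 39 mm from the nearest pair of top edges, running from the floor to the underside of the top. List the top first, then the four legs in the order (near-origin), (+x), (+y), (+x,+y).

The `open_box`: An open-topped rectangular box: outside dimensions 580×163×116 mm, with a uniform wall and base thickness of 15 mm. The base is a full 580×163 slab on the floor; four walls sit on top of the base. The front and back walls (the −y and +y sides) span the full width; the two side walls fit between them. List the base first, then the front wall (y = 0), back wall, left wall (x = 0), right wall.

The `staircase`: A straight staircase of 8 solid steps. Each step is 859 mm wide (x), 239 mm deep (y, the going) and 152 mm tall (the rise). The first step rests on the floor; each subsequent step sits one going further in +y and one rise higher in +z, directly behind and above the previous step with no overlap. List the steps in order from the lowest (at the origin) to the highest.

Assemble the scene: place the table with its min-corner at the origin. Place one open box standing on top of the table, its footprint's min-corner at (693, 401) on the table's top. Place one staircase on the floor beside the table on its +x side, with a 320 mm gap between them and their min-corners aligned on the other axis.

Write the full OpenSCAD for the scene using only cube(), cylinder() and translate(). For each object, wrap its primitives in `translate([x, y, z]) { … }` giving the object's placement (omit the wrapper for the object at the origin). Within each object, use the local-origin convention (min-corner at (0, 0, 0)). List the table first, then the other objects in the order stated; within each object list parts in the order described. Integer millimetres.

translate([0, 0, 665]) cube([1338, 622, 33]);
translate([82, 82, 0]) cylinder(h = 665, r = 43);
translate([1256, 82, 0]) cylinder(h = 665, r = 43);
translate([82, 540, 0]) cylinder(h = 665, r = 43);
translate([1256, 540, 0]) cylinder(h = 665, r = 43);
translate([693, 401, 698]) {
  cube([580, 163, 15]);
  translate([0, 0, 15]) cube([580, 15, 101]);
  translate([0, 148, 15]) cube([580, 15, 101]);
  translate([0, 15, 15]) cube([15, 133, 101]);
  translate([565, 15, 15]) cube([15, 133, 101]);
}
translate([1658, 0, 0]) {
  cube([859, 239, 152]);
  translate([0, 239, 152]) cube([859, 239, 152]);
  translate([0, 478, 304]) cube([859, 239, 152]);
  translate([0, 717, 456]) cube([859, 239, 152]);
  translate([0, 956, 608]) cube([859, 239, 152]);
  translate([0, 1195, 760]) cube([859, 239, 152]);
  translate([0, 1434, 912]) cube([859, 239, 152]);
  translate([0, 1673, 1064]) cube([859, 239, 152]);
}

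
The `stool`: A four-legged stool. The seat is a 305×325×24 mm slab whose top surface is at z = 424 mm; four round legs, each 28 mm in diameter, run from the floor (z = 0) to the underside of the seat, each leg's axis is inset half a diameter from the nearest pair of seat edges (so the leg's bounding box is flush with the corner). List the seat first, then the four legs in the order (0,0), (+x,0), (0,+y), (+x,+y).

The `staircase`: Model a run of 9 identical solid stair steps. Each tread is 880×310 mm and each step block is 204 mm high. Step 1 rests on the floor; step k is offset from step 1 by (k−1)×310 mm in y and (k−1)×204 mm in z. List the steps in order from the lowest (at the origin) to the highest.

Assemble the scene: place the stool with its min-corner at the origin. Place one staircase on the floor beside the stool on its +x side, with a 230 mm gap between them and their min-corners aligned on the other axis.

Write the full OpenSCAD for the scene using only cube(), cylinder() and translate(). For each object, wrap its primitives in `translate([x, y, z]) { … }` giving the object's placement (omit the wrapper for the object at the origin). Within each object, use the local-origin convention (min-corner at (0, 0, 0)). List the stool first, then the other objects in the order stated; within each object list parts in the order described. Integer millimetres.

translate([0, 0, 400]) cube([305, 325, 24]);
translate([14, 14, 0]) cylinder(h = 400, r = 14);
translate([291, 14, 0]) cylinder(h = 400, r = 14);
translate([14, 311, 0]) cylinder(h = 400, r = 14);
translate([291, 311, 0]) cylinder(h = 400, r = 14);
translate([535, 0, 0]) {
  cube([880, 310, 204]);
  translate([0, 310, 204]) cube([880, 310, 204]);
  translate([0, 620, 408]) cube([880, 310, 204]);
  translate([0, 930, 612]) cube([880, 310, 204]);
  translate([0, 1240, 816]) cube([880, 310, 204]);
  translate([0, 1550, 1020]) cube([880, 310, 204]);
  translate([0, 1860, 1224]) cube([880, 310, 204]);
  translate([0, 2170, 1428]) cube([880, 310, 204]);
  translate([0, 2480, 1632]) cube([880, 310, 204]);
}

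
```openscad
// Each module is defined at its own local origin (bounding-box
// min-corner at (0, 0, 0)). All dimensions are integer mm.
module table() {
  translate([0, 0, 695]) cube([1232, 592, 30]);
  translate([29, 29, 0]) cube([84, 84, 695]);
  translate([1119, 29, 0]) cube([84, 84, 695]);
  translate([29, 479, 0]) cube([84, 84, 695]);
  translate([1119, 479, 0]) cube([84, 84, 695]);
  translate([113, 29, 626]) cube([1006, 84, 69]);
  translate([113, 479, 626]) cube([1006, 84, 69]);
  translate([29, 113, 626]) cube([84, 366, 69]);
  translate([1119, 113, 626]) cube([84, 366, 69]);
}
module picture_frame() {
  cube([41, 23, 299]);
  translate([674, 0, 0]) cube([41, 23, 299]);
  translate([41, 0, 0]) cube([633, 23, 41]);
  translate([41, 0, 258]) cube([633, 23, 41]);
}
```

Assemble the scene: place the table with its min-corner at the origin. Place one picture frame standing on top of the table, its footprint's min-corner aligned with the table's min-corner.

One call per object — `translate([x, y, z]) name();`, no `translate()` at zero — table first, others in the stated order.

table();
translate([0, 0, 725]) picture_frame();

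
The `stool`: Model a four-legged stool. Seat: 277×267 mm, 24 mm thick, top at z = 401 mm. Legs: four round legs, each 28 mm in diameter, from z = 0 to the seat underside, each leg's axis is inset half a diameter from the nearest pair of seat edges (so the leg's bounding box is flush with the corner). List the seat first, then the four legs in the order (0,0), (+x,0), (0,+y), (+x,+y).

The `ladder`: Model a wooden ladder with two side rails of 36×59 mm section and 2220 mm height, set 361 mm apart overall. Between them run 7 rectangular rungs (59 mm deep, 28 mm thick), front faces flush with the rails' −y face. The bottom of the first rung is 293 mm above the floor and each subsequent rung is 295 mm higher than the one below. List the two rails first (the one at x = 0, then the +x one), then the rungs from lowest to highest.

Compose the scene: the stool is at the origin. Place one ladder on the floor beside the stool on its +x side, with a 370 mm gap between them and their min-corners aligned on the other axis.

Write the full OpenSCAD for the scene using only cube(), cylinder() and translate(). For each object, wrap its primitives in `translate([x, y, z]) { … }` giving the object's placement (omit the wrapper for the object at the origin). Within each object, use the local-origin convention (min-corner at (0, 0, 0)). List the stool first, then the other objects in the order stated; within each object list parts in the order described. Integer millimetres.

translate([0, 0, 377]) cube([277, 267, 24]);
translate([14, 14, 0]) cylinder(h = 377, r = 14);
translate([263, 14, 0]) cylinder(h = 377, r = 14);
translate([14, 253, 0]) cylinder(h = 377, r = 14);
translate([263, 253, 0]) cylinder(h = 377, r = 14);
translate([647, 0, 0]) {
  cube([36, 59, 2220]);
  translate([325, 0, 0]) cube([36, 59, 2220]);
  translate([36, 0, 293]) cube([289, 59, 28]);
  translate([36, 0, 588]) cube([289, 59, 28]);
  translate([36, 0, 883]) cube([289, 59, 28]);
  translate([36, 0, 1178]) cube([289, 59, 28]);
  translate([36, 0, 1473]) cube([289, 59, 28]);
  translate([36, 0, 1768]) cube([289, 59, 28]);
  translate([36, 0, 2063]) cube([289, 59, 28]);
}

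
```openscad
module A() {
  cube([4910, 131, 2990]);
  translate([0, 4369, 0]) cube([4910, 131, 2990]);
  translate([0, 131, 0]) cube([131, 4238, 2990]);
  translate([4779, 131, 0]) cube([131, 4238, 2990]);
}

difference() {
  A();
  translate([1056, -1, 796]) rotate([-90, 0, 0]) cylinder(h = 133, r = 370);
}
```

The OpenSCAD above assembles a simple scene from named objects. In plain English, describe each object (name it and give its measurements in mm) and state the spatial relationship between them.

A is a box-shaped house frame (walls only): outside footprint 4910×4500 mm, wall height 2990 mm, wall thickness 131 mm. The two y-facing walls run the full x-width; the two x-facing walls fit between the inner faces of the y-facing walls.

The house frame has a circular hole of radius 370 mm through its front wall, centred at (x = 1056, z = 796).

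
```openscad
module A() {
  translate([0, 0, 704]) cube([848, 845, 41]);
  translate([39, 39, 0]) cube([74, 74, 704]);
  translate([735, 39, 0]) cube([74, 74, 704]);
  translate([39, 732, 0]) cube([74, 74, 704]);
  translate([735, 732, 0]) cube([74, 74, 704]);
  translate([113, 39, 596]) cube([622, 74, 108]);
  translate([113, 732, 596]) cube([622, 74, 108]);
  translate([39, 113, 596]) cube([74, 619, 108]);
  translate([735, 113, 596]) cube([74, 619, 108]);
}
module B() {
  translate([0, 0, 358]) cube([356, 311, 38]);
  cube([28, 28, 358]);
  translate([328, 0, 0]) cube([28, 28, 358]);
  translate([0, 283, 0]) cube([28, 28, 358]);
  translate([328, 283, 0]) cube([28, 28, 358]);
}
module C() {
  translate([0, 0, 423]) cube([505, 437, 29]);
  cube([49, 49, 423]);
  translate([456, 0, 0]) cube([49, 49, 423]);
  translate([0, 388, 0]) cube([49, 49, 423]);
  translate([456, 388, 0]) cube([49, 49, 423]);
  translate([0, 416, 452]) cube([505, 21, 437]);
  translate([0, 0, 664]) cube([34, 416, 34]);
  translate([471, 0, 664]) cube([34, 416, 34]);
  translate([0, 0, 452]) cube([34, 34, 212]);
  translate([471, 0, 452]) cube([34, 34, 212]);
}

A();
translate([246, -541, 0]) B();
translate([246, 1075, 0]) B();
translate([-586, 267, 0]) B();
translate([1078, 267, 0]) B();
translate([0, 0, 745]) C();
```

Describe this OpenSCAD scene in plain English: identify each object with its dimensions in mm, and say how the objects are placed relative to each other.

A is a table: top 848 mm (x) × 845 mm (y), 41 mm thick, upper face at z = 745 mm, on four 74×74 mm square legs, each inset 39 mm from the nearest pair of top edges, running from z = 0 to the bottom of the top. Four apron rails, 74 mm thick and 108 mm tall, run between adjacent legs with their top edges flush with the underside of the top and their outer faces flush with the legs' outer faces.

B is a four-legged stool. The seat is a 356×311×38 mm slab whose top surface is at z = 396 mm; four square legs, each 28×28 mm in cross-section, run from the floor (z = 0) to the underside of the seat, each flush with a corner of the seat.

C is a chair. The seat is a 505×437×29 mm slab with its top at z = 452 mm, on four 49×49 mm corner legs (flush with the seat edges, standing on z = 0). A flat backrest 21 mm thick, 437 mm tall, spans the full seat width and rises from the seat top along its +y edge, rear face flush with the rear of the seat. Two armrests of 34×34 mm section run along each side from the seat's front edge to the front of the backrest, top faces 246 mm above the seat top and outer faces flush with the seat's x-edges; a 34×34 mm post under the front of each armrest stands on the seat at the front corner.

Four stools sit around the table at the −y, +y, −x, +x sides. The chair is on top of the table.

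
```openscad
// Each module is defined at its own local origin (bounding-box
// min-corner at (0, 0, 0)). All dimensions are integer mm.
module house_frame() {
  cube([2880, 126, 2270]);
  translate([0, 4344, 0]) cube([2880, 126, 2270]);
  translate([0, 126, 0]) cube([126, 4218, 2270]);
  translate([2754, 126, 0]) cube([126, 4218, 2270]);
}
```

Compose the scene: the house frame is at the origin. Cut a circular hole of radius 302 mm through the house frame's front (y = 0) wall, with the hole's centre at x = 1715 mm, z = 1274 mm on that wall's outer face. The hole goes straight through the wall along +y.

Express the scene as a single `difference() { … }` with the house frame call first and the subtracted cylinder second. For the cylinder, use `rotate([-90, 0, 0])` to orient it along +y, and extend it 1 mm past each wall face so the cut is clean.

difference() {
  house_frame();
  translate([1715, -1, 1274]) rotate([-90, 0, 0]) cylinder(h = 128, r = 302);
}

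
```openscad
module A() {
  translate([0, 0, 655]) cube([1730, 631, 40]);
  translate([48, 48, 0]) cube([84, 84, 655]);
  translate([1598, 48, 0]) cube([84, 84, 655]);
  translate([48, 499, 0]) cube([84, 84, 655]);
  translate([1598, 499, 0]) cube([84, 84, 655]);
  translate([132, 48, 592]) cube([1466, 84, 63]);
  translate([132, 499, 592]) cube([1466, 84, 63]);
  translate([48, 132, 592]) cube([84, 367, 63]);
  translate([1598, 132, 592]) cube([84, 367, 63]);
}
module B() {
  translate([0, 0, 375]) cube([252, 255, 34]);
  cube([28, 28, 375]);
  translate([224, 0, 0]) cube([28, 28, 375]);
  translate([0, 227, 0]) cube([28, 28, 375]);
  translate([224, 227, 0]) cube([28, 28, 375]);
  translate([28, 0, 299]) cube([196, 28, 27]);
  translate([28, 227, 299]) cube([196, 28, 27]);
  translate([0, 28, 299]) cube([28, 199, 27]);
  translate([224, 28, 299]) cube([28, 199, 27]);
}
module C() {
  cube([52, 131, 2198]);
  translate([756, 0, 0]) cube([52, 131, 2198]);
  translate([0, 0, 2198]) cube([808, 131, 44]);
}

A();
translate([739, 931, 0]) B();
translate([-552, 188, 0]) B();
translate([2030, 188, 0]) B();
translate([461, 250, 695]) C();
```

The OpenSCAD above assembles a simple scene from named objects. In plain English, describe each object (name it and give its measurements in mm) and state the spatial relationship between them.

A is a table: top 1730 mm (x) × 631 mm (y), 40 mm thick, upper face at z = 695 mm, on four 84×84 mm square legs, each inset 48 mm from the nearest pair of top edges, running from z = 0 to the bottom of the top. Four apron rails, 84 mm thick and 63 mm tall, run between adjacent legs with their top edges flush with the underside of the top and their outer faces flush with the legs' outer faces.

B is a simple wooden stool: a rectangular seat 252 mm (x) by 255 mm (y), 34 mm thick, top face at z = 409 mm, on four square legs, each 28×28 mm in cross-section. The legs rest on z = 0, each flush with a corner of the seat. Four stretchers, 28 mm wide and 27 mm tall, connect adjacent legs with their undersides at z = 299 mm, each running between the inner faces of the legs it joins and aligned with the legs' outer faces on the other axis.

C is a rectangular door frame: two vertical jambs of 52×131 mm section, 2198 mm tall, with a clear opening 704 mm wide between their inner faces. A header 44 mm tall and 131 mm deep lies on top of the jambs and spans the full outside width.

Three stools sit around the table at the +y, −x, +x sides. The door frame is on top of the table, centred.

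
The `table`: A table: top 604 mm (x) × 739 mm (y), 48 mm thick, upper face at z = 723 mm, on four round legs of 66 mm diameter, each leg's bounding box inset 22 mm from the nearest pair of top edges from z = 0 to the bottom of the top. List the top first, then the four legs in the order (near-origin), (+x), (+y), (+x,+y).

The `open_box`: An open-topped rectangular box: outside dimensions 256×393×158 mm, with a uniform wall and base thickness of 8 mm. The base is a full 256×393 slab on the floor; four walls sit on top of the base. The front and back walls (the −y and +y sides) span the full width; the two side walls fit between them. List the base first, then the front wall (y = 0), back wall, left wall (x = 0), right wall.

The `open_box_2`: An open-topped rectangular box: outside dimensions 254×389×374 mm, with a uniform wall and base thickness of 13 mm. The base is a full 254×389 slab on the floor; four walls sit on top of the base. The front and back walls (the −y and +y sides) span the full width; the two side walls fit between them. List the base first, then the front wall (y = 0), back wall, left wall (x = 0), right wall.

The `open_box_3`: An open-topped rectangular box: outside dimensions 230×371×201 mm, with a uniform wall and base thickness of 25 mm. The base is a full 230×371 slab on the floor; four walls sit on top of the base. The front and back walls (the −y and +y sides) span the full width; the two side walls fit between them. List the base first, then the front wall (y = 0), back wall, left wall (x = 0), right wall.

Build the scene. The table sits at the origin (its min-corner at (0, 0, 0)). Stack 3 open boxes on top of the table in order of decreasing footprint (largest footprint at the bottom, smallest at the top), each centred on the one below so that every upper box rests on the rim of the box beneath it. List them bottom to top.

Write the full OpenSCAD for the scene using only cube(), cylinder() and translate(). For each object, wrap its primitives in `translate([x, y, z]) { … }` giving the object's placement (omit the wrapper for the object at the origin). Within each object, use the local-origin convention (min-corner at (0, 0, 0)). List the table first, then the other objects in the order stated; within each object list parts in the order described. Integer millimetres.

translate([0, 0, 675]) cube([604, 739, 48]);
translate([55, 55, 0]) cylinder(h = 675, r = 33);
translate([549, 55, 0]) cylinder(h = 675, r = 33);
translate([55, 684, 0]) cylinder(h = 675, r = 33);
translate([549, 684, 0]) cylinder(h = 675, r = 33);
translate([174, 173, 723]) {
  cube([256, 393, 8]);
  translate([0, 0, 8]) cube([256, 8, 150]);
  translate([0, 385, 8]) cube([256, 8, 150]);
  translate([0, 8, 8]) cube([8, 377, 150]);
  translate([248, 8, 8]) cube([8, 377, 150]);
}
translate([175, 175, 881]) {
  cube([254, 389, 13]);
  translate([0, 0, 13]) cube([254, 13, 361]);
  translate([0, 376, 13]) cube([254, 13, 361]);
  translate([0, 13, 13]) cube([13, 363, 361]);
  translate([241, 13, 13]) cube([13, 363, 361]);
}
translate([187, 184, 1255]) {
  cube([230, 371, 25]);
  translate([0, 0, 25]) cube([230, 25, 176]);
  translate([0, 346, 25]) cube([230, 25, 176]);
  translate([0, 25, 25]) cube([25, 321, 176]);
  translate([205, 25, 25]) cube([25, 321, 176]);
}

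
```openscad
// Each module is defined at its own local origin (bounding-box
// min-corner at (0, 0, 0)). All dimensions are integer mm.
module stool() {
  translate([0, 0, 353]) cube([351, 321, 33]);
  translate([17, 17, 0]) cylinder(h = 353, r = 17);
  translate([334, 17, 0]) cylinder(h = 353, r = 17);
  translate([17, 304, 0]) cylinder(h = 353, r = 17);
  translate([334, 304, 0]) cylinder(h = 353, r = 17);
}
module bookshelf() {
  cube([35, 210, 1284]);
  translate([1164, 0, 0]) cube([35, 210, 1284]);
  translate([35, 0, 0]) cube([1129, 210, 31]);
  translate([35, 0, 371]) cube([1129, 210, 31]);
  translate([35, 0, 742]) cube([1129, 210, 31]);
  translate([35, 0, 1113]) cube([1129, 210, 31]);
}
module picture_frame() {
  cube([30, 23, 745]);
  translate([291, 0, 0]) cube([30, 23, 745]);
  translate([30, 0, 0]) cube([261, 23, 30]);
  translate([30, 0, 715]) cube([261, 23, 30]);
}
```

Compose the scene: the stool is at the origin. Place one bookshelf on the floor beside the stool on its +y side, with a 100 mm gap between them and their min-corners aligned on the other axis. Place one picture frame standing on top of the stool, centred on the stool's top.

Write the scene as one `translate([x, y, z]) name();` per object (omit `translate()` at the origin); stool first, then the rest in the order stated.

stool();
translate([0, 421, 0]) bookshelf();
translate([15, 149, 386]) picture_frame();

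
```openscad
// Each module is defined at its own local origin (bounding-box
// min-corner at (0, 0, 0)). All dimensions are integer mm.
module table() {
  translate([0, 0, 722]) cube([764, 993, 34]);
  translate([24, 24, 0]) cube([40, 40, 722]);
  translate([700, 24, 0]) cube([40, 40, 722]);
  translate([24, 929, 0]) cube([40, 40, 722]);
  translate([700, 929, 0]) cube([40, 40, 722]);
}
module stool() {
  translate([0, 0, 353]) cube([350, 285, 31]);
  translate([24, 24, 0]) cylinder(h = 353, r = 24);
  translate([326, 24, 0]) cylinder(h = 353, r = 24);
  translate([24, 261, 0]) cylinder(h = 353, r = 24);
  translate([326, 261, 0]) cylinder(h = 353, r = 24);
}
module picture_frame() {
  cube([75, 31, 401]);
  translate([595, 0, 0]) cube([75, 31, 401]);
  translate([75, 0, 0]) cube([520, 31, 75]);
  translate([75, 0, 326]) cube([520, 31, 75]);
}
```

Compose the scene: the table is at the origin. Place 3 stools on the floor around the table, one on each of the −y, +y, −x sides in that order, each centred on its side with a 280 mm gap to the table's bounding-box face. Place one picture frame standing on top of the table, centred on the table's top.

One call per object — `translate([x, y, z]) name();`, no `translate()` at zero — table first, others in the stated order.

table();
translate([207, -565, 0]) stool();
translate([207, 1273, 0]) stool();
translate([-630, 354, 0]) stool();
translate([47, 481, 756]) picture_frame();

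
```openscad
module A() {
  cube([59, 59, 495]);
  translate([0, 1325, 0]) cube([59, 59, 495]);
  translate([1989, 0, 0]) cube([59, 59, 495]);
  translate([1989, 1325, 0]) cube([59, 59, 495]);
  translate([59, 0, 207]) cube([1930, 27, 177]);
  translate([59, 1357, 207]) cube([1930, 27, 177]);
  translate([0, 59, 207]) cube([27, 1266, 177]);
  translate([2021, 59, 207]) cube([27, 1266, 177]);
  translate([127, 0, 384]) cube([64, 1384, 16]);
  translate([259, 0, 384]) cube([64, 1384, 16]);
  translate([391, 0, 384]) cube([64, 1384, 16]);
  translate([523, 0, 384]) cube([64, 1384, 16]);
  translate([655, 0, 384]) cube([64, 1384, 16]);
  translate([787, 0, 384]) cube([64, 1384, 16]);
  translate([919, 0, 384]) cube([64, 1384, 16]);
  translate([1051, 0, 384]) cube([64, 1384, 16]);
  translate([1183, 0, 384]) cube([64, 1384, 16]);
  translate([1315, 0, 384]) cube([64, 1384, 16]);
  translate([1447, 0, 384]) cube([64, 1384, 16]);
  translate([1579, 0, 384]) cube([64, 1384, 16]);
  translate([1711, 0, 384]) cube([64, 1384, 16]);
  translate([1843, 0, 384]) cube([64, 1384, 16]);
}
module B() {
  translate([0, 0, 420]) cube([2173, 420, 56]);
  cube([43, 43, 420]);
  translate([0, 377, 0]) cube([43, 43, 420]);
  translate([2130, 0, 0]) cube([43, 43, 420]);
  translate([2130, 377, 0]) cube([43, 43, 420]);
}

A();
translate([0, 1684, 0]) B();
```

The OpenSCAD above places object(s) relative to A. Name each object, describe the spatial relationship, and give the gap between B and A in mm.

A is a bed frame. B is a bench. The bench is on the floor beside the bed frame on its +y side. The gap between the bench and the bed frame is 300 mm.

The bench's nearest face is 300 mm from the bed frame's +y face.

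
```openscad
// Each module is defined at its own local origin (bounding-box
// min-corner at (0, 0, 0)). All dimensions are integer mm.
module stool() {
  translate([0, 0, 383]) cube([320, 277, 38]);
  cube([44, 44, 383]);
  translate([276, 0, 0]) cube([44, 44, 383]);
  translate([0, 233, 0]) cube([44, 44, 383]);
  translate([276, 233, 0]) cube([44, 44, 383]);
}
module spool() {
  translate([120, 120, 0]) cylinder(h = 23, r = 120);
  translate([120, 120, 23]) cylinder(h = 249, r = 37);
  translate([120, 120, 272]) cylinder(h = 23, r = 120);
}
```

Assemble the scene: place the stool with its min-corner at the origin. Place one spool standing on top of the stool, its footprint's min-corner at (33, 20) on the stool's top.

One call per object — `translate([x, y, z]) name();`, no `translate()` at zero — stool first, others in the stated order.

stool();
translate([33, 20, 421]) spool();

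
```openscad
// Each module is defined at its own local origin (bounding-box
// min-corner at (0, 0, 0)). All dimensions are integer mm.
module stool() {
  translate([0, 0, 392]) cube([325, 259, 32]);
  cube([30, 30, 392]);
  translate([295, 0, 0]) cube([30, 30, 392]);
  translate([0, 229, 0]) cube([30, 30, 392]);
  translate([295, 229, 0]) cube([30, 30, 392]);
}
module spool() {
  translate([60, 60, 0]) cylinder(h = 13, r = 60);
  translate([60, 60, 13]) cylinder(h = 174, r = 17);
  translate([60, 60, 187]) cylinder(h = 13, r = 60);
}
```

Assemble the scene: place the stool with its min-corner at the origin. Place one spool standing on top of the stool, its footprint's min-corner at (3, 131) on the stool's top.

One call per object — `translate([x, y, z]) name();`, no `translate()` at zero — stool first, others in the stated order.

stool();
translate([3, 131, 424]) spool();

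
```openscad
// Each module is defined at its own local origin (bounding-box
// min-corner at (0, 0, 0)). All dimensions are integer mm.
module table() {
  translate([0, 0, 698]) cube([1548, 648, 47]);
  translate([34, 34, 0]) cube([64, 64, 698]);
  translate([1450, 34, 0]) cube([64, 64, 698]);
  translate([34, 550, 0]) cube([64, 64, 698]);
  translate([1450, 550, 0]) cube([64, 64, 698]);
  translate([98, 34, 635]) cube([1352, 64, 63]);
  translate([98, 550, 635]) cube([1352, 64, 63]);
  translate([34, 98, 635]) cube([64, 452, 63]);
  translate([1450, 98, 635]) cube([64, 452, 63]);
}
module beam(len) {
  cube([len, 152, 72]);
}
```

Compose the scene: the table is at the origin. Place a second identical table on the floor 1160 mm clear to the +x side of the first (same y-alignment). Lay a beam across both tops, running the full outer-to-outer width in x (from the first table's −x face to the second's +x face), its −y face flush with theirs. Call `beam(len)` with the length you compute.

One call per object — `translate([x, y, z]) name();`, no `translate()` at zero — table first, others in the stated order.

table();
translate([2708, 0, 0]) table();
translate([0, 0, 745]) beam(4256);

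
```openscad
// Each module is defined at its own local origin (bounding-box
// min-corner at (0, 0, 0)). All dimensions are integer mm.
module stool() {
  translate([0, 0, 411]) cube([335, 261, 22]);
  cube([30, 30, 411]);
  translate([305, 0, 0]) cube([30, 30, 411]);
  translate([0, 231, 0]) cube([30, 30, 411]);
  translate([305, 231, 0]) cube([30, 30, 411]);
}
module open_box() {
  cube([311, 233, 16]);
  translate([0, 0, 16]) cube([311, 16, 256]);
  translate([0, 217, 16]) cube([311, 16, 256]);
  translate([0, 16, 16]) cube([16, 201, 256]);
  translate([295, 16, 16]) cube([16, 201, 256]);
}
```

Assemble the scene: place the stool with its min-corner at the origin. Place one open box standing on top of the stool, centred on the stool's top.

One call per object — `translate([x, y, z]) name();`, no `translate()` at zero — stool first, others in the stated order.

stool();
translate([12, 14, 433]) open_box();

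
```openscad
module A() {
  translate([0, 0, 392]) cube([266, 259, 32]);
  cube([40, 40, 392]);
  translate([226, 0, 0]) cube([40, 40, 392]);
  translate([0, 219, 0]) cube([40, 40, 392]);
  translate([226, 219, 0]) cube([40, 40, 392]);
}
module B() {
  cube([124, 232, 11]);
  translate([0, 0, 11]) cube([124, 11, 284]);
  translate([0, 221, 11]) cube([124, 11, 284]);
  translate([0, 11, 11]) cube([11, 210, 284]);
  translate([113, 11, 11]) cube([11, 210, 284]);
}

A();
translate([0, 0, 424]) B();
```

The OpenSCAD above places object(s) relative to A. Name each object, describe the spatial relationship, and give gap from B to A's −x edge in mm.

The open box's min-x is at 0; the stool's min-x is 0; gap = 0 mm.

A is a stool. B is an open box. The open box is on top of the stool. The gap from the open box to the stool's −x edge is 0 mm.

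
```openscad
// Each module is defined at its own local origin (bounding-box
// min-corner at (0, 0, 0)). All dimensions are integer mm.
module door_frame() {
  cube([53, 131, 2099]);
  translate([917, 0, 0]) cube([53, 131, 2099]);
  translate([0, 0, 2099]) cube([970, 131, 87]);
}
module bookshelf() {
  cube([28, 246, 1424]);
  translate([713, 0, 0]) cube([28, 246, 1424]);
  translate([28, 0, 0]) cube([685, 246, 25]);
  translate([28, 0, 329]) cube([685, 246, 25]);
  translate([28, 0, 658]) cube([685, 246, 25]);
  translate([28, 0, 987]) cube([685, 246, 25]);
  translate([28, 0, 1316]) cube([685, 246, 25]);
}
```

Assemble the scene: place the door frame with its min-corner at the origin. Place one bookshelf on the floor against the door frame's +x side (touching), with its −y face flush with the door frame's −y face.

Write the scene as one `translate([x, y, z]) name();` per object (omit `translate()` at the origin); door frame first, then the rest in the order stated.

door_frame();
translate([970, 0, 0]) bookshelf();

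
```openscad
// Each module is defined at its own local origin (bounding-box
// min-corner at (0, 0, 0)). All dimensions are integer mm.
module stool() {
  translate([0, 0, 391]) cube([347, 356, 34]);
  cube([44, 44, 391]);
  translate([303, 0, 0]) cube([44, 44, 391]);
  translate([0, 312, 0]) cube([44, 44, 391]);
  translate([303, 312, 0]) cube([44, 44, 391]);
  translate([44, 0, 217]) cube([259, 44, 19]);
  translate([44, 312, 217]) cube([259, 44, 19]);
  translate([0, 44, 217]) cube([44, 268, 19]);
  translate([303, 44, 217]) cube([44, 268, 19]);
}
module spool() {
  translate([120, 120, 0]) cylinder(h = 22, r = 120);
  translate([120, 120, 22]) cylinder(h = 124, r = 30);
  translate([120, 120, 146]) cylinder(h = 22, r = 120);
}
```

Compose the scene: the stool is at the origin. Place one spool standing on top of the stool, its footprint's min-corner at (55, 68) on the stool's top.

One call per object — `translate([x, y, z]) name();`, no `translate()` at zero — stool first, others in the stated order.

stool();
translate([55, 68, 425]) spool();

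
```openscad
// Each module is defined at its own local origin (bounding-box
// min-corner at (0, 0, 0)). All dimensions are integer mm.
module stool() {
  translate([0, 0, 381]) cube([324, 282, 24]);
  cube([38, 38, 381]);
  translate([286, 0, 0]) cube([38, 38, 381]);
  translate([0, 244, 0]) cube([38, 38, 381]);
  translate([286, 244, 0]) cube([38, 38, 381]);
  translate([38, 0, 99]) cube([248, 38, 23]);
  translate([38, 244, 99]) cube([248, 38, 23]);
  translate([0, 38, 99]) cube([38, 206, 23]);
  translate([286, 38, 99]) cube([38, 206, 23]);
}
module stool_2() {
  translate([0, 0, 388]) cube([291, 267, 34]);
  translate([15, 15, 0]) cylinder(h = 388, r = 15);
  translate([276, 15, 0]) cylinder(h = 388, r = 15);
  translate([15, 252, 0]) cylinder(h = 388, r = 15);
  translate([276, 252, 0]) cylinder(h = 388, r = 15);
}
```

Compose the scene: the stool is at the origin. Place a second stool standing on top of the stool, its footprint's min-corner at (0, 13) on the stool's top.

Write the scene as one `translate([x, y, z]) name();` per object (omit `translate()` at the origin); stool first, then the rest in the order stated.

stool();
translate([0, 13, 405]) stool_2();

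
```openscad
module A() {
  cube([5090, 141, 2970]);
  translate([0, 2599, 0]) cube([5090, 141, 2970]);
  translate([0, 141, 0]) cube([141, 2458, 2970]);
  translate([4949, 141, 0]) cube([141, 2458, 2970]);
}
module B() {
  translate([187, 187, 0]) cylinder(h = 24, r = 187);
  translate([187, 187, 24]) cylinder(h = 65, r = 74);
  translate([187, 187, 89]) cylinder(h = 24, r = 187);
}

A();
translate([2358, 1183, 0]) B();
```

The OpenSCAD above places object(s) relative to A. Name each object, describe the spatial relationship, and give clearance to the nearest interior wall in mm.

Clearances: x = 2217, y = 1042; minimum 1042 mm.

A is a house frame. B is a spool. The spool sits inside the house frame, centred. The clearance to the nearest interior wall is 1042 mm.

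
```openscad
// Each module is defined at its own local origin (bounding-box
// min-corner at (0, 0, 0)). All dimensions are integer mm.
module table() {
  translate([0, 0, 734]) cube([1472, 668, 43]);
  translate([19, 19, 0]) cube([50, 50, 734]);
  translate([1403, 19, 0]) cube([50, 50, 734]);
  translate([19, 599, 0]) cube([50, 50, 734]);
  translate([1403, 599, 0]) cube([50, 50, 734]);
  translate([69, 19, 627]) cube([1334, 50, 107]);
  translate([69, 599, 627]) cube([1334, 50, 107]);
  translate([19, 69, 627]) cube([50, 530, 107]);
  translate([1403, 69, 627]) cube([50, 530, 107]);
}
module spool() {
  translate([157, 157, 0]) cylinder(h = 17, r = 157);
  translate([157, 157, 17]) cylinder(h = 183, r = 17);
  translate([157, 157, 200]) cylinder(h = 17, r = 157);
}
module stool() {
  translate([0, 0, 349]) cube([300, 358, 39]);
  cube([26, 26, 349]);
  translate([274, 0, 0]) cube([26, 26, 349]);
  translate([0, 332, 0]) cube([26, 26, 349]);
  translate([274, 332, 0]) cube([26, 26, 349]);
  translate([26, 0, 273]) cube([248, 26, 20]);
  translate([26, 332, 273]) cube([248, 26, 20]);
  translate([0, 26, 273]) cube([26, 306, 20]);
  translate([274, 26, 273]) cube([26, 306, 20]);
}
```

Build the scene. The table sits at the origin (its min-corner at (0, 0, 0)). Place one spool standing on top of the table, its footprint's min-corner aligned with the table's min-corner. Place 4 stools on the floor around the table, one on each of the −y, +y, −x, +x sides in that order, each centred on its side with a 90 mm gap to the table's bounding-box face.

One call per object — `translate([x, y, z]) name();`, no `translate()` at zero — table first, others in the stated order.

table();
translate([0, 0, 777]) spool();
translate([586, -448, 0]) stool();
translate([586, 758, 0]) stool();
translate([-390, 155, 0]) stool();
translate([1562, 155, 0]) stool();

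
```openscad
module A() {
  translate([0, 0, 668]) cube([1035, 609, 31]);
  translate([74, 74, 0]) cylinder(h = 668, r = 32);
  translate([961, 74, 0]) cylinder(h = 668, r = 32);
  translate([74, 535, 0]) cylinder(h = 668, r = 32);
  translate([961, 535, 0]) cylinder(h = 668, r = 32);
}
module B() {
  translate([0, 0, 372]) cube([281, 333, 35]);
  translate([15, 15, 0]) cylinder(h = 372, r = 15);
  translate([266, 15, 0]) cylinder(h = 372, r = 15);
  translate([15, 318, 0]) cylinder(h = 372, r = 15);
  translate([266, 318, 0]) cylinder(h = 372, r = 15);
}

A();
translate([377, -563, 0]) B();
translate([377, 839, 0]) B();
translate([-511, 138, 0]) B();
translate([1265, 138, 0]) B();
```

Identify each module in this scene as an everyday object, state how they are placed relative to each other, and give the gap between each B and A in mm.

Each stool's nearest face is 230 mm from the table's bounding box.

A is a table. B is a stool. Four stools sit around the table at the −y, +y, −x, +x sides. The gap between each stool and the table is 230 mm.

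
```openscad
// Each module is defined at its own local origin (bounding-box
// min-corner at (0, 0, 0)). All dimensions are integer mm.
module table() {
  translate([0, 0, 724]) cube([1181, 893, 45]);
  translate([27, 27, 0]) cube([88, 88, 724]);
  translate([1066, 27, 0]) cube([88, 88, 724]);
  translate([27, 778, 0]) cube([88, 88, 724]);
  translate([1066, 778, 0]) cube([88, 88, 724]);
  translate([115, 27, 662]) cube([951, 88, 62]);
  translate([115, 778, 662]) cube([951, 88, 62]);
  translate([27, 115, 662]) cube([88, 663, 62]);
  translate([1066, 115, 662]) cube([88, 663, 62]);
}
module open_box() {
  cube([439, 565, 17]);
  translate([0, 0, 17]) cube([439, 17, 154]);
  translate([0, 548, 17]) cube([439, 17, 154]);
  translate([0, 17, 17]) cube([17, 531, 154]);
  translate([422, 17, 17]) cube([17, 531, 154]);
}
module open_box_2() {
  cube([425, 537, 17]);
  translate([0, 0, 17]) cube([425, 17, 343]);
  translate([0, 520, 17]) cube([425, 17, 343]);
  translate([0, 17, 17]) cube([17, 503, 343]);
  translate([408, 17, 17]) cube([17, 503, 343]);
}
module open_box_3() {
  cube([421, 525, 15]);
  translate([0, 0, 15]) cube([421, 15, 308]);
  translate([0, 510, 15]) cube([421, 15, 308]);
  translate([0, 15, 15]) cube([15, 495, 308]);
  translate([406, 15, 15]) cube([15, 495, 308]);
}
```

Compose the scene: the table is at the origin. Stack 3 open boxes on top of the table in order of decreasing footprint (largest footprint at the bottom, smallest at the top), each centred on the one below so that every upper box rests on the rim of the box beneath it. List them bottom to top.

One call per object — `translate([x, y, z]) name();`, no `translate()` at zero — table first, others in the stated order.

table();
translate([371, 164, 769]) open_box();
translate([378, 178, 940]) open_box_2();
translate([380, 184, 1300]) open_box_3();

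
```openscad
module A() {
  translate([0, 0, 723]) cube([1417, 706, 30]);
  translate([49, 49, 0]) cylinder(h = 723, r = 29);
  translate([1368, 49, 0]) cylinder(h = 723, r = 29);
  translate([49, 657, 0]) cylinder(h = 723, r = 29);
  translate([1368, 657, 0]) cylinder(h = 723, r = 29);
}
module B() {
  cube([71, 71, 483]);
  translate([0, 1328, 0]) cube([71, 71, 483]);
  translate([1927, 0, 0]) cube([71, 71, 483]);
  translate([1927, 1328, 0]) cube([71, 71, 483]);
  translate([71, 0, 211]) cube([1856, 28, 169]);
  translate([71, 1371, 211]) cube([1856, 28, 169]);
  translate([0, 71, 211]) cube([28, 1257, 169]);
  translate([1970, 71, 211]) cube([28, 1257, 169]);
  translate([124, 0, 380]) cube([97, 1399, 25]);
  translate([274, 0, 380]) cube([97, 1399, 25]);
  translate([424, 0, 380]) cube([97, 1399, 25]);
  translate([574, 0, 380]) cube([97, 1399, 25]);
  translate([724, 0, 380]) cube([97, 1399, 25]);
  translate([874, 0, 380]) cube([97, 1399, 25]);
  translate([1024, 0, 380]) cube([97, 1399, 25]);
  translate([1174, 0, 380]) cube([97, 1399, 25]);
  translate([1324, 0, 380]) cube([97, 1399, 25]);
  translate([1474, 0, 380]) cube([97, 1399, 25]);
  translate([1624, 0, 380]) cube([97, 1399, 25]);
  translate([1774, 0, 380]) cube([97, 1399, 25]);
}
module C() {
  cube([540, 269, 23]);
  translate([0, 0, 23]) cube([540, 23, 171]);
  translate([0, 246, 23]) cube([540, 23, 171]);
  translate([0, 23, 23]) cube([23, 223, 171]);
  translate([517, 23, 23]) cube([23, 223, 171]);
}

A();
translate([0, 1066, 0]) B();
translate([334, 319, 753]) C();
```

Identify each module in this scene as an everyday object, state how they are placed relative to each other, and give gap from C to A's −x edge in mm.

A is a table. B is a bed frame. C is an open box. The bed frame is on the floor beside the table on its +y side. The open box is on top of the table. The gap from the open box to the table's −x edge is 334 mm.

The open box's min-x is at 334; the table's min-x is 0; gap = 334 mm.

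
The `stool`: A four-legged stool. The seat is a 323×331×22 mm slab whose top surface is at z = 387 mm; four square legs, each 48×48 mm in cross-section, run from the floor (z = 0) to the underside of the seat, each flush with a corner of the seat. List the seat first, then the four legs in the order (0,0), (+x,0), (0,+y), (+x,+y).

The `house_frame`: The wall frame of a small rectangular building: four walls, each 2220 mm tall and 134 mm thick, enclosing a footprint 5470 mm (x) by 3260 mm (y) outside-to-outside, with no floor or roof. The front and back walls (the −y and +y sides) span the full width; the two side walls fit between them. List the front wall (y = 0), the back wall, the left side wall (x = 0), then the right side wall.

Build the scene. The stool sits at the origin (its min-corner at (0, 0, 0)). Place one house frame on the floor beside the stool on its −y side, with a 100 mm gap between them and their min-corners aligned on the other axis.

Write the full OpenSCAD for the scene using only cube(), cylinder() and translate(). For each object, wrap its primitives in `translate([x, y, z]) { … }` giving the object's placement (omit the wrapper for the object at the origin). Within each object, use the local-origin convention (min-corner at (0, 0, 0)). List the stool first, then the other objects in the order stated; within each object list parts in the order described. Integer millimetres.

translate([0, 0, 365]) cube([323, 331, 22]);
cube([48, 48, 365]);
translate([275, 0, 0]) cube([48, 48, 365]);
translate([0, 283, 0]) cube([48, 48, 365]);
translate([275, 283, 0]) cube([48, 48, 365]);
translate([0, -3360, 0]) {
  cube([5470, 134, 2220]);
  translate([0, 3126, 0]) cube([5470, 134, 2220]);
  translate([0, 134, 0]) cube([134, 2992, 2220]);
  translate([5336, 134, 0]) cube([134, 2992, 2220]);
}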